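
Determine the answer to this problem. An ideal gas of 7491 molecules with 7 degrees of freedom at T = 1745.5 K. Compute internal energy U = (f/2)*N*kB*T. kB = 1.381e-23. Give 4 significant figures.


Step 1: f/2 = 7/2 = 3.5
Step 2: N*kB*T = 7491*1.381e-23*1745.5 = 1.806e-16
Step 3: U = 3.5 * 1.806e-16 = 6.32e-16 J

6.32e-16


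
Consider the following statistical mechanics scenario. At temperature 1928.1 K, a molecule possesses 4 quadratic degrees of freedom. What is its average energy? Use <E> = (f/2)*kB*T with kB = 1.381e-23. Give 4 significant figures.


Step 1: f/2 = 4/2 = 2
Step 2: kB*T = 1.381e-23 * 1928.1 = 2.663e-20
Step 3: <E> = 2 * 2.663e-20 = 5.325e-20 J

5.325e-20


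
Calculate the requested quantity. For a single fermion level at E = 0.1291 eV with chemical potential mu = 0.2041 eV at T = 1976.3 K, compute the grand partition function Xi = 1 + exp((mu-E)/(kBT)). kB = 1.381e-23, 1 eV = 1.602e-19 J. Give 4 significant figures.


Step 1: (mu - E) = 0.2041 - 0.1291 = 0.075 eV
Step 2: x = (mu-E)*eV/(kB*T) = 0.075*1.602e-19/(1.381e-23*1976.3) = 0.4402
Step 3: exp(x) = 1.553
Step 4: Xi = 1 + 1.553 = 2.553

2.553


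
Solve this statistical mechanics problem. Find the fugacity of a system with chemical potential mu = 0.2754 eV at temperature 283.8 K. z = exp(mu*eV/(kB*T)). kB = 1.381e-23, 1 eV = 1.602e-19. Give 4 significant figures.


Step 1: Convert mu to Joules: 0.2754*1.602e-19 = 4.412e-20 J
Step 2: kB*T = 1.381e-23*283.8 = 3.919e-21 J
Step 3: mu/(kB*T) = 11.26
Step 4: z = exp(11.26) = 7.742e+04

7.742e+04


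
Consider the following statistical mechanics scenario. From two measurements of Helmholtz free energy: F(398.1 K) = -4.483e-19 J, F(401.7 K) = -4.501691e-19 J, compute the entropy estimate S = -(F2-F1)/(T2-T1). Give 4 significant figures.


Step 1: dF = F2 - F1 = -4.501691e-19 - (-4.483e-19) = -1.8691e-21 J
Step 2: dT = T2 - T1 = 401.7 - 398.1 = 3.6 K
Step 3: S = -dF/dT = -(-1.8691e-21)/3.6 = 5.192e-22 J/K

5.192e-22


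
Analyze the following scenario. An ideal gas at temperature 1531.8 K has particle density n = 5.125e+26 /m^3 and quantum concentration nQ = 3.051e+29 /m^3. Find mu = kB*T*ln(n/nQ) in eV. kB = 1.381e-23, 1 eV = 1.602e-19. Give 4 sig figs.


Step 1: n/nQ = 5.125e+26/3.051e+29 = 0.00168
Step 2: ln(n/nQ) = -6.389
Step 3: mu = kB*T*ln(n/nQ) = 2.115e-20*-6.389 = -1.352e-19 J
Step 4: Convert to eV: -1.352e-19/1.602e-19 = -0.8437 eV

-0.8437


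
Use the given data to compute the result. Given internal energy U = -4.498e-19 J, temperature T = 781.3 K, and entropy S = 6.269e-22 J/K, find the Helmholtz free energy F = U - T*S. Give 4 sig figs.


Step 1: T*S = 781.3 * 6.269e-22 = 4.898e-19 J
Step 2: F = U - T*S = -4.498e-19 - 4.898e-19
Step 3: F = -9.396e-19 J

-9.396e-19


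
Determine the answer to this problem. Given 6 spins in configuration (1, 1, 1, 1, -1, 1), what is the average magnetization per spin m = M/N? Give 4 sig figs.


Step 1: Count up spins (+1): 5, down spins (-1): 1
Step 2: Total magnetization M = 5 - 1 = 4
Step 3: m = M/N = 4/6 = 0.6667

0.6667


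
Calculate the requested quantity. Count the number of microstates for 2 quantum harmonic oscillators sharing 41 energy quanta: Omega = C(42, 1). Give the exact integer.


Step 1: Use binomial coefficient C(42, 1)
Step 2: Numerator = 42! / 41!
Step 3: Denominator = 1!
Step 4: Omega = 42

42


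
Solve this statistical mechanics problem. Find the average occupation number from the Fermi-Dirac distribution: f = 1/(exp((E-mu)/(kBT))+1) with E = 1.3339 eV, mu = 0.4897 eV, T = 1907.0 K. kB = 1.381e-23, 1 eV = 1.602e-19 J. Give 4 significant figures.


Step 1: (E - mu) = 1.3339 - 0.4897 = 0.8442 eV
Step 2: Convert: (E-mu)*eV = 1.352e-19 J
Step 3: x = (E-mu)*eV/(kB*T) = 5.135
Step 4: f = 1/(exp(5.135)+1) = 0.005851

0.005851


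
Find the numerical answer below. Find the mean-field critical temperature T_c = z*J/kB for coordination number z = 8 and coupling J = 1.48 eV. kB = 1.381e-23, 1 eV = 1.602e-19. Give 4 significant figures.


Step 1: z*J = 8*1.48 = 11.84 eV
Step 2: Convert to Joules: 11.84*1.602e-19 = 1.897e-18 J
Step 3: T_c = 1.897e-18 / 1.381e-23 = 1.373e+05 K

1.373e+05


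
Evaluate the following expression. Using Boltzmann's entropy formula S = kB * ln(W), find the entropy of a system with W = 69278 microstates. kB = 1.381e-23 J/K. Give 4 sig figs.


Step 1: ln(W) = ln(69278) = 11.15
Step 2: S = kB * ln(W) = 1.381e-23 * 11.15
Step 3: S = 1.539e-22 J/K

1.539e-22


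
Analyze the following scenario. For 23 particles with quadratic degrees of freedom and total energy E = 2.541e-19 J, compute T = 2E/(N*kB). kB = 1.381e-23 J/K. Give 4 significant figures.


Step 1: Numerator = 2*E = 2*2.541e-19 = 5.082e-19 J
Step 2: Denominator = N*kB = 23*1.381e-23 = 3.176e-22
Step 3: T = 5.082e-19 / 3.176e-22 = 1600 K

1600


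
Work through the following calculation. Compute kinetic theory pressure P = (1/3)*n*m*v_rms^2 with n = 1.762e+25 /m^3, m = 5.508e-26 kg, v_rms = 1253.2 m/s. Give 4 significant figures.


Step 1: v_rms^2 = 1253.2^2 = 1.571e+06
Step 2: n*m = 1.762e+25*5.508e-26 = 0.9705
Step 3: P = (1/3)*0.9705*1.571e+06 = 5.081e+05 Pa

5.081e+05


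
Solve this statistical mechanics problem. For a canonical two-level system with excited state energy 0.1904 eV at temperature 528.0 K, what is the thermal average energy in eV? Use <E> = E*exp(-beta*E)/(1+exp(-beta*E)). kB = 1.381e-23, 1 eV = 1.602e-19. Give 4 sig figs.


Step 1: beta*E = 0.1904*1.602e-19/(1.381e-23*528.0) = 4.183
Step 2: exp(-beta*E) = 0.01525
Step 3: <E> = 0.1904*0.01525/(1+0.01525) = 0.00286 eV

0.00286


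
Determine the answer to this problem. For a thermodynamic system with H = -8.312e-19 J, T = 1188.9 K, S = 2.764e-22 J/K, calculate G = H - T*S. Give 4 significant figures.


Step 1: T*S = 1188.9 * 2.764e-22 = 3.286e-19 J
Step 2: G = H - T*S = -8.312e-19 - 3.286e-19
Step 3: G = -1.16e-18 J

-1.16e-18


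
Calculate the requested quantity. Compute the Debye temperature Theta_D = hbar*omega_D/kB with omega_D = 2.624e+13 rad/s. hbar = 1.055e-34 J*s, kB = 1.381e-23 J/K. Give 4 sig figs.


Step 1: hbar*omega_D = 1.055e-34 * 2.624e+13 = 2.768e-21 J
Step 2: Theta_D = 2.768e-21 / 1.381e-23
Step 3: Theta_D = 200.5 K

200.5


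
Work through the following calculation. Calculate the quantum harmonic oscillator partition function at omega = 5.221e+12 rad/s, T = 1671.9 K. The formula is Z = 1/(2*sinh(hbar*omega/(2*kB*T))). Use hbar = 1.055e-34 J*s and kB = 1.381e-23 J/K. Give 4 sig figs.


Step 1: Compute x = hbar*omega/(kB*T) = 1.055e-34*5.221e+12/(1.381e-23*1671.9) = 0.02386
Step 2: x/2 = 0.01193
Step 3: sinh(x/2) = 0.01193
Step 4: Z = 1/(2*0.01193) = 41.92

41.92


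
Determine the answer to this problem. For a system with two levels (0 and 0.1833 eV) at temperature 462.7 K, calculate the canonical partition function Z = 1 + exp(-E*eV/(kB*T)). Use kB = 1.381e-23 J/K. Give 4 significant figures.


Step 1: Compute beta*E = E*eV/(kB*T) = 0.1833*1.602e-19/(1.381e-23*462.7) = 4.595
Step 2: exp(-beta*E) = exp(-4.595) = 0.0101
Step 3: Z = 1 + 0.0101 = 1.01

1.01


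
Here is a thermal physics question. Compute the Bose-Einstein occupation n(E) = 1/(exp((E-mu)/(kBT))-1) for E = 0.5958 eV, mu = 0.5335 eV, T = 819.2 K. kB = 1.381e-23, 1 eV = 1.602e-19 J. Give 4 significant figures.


Step 1: (E - mu) = 0.0623 eV
Step 2: x = (E-mu)*eV/(kB*T) = 0.0623*1.602e-19/(1.381e-23*819.2) = 0.8822
Step 3: exp(x) = 2.416
Step 4: n = 1/(exp(x)-1) = 0.7061

0.7061


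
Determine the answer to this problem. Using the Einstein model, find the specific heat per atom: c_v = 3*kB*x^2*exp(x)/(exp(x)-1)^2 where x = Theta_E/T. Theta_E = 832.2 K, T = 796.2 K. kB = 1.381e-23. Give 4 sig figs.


Step 1: x = Theta_E/T = 832.2/796.2 = 1.045
Step 2: x^2 = 1.092
Step 3: exp(x) = 2.844
Step 4: c_v = 3*1.381e-23*1.092*2.844/(2.844-1)^2 = 3.786e-23

3.786e-23


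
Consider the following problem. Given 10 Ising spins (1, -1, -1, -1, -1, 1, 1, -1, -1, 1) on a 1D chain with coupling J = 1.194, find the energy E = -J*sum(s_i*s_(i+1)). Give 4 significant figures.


Step 1: Nearest-neighbor products: -1, 1, 1, 1, -1, 1, -1, 1, -1
Step 2: Sum of products = 1
Step 3: E = -1.194 * 1 = -1.194

-1.194


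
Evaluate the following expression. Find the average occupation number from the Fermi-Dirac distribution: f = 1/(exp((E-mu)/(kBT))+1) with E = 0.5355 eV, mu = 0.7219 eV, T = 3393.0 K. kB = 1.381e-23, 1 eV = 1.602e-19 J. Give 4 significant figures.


Step 1: (E - mu) = 0.5355 - 0.7219 = -0.1864 eV
Step 2: Convert: (E-mu)*eV = -2.986e-20 J
Step 3: x = (E-mu)*eV/(kB*T) = -0.6373
Step 4: f = 1/(exp(-0.6373)+1) = 0.6541

0.6541


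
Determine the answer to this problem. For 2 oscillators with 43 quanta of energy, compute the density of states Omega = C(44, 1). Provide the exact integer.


Step 1: Use binomial coefficient C(44, 1)
Step 2: Numerator = 44! / 43!
Step 3: Denominator = 1!
Step 4: Omega = 44

44


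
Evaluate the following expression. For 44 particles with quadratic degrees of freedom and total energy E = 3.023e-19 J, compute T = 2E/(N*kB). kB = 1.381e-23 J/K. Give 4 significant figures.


Step 1: Numerator = 2*E = 2*3.023e-19 = 6.046e-19 J
Step 2: Denominator = N*kB = 44*1.381e-23 = 6.076e-22
Step 3: T = 6.046e-19 / 6.076e-22 = 995 K

995


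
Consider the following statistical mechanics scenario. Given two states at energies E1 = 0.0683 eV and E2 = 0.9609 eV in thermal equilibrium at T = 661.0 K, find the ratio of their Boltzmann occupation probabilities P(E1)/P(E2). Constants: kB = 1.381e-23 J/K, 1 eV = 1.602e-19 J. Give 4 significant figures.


Step 1: Compute energy difference dE = E1 - E2 = 0.0683 - 0.9609 = -0.8926 eV
Step 2: Convert to Joules: dE_J = -0.8926 * 1.602e-19 = -1.43e-19 J
Step 3: Compute exponent = -dE_J / (kB * T) = -(-1.43e-19) / (1.381e-23 * 661.0) = 15.66
Step 4: P(E1)/P(E2) = exp(15.66) = 6.355e+06

6.355e+06


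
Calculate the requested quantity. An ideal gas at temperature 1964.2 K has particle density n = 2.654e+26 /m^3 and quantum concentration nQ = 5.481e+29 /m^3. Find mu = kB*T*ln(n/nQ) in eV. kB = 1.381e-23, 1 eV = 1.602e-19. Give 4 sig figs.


Step 1: n/nQ = 2.654e+26/5.481e+29 = 0.0004842
Step 2: ln(n/nQ) = -7.633
Step 3: mu = kB*T*ln(n/nQ) = 2.713e-20*-7.633 = -2.07e-19 J
Step 4: Convert to eV: -2.07e-19/1.602e-19 = -1.292 eV

-1.292


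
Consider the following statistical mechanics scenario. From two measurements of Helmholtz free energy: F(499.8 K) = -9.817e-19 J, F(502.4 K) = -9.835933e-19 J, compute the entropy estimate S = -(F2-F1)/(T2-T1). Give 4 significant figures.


Step 1: dF = F2 - F1 = -9.835933e-19 - (-9.817e-19) = -1.8933e-21 J
Step 2: dT = T2 - T1 = 502.4 - 499.8 = 2.6 K
Step 3: S = -dF/dT = -(-1.8933e-21)/2.6 = 7.282e-22 J/K

7.282e-22


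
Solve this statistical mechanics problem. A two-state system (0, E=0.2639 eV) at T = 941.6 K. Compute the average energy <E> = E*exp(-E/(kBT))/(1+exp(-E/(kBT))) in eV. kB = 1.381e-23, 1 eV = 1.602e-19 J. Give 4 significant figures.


Step 1: beta*E = 0.2639*1.602e-19/(1.381e-23*941.6) = 3.251
Step 2: exp(-beta*E) = 0.03873
Step 3: <E> = 0.2639*0.03873/(1+0.03873) = 0.009839 eV

0.009839


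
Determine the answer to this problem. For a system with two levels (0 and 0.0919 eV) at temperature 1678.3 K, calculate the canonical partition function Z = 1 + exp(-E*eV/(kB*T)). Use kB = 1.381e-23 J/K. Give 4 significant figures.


Step 1: Compute beta*E = E*eV/(kB*T) = 0.0919*1.602e-19/(1.381e-23*1678.3) = 0.6352
Step 2: exp(-beta*E) = exp(-0.6352) = 0.5298
Step 3: Z = 1 + 0.5298 = 1.53

1.53


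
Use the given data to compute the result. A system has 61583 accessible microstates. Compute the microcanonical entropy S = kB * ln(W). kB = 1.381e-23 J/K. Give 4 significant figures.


Step 1: ln(W) = ln(61583) = 11.03
Step 2: S = kB * ln(W) = 1.381e-23 * 11.03
Step 3: S = 1.523e-22 J/K

1.523e-22


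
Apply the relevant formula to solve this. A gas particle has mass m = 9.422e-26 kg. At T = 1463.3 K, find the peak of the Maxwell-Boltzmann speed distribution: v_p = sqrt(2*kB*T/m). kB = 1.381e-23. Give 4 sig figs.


Step 1: Numerator = 2*kB*T = 2*1.381e-23*1463.3 = 4.042e-20
Step 2: Ratio = 4.042e-20 / 9.422e-26 = 4.29e+05
Step 3: v_p = sqrt(4.29e+05) = 654.9 m/s

654.9


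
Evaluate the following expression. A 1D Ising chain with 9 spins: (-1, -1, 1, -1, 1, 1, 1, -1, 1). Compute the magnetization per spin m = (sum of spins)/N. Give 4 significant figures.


Step 1: Count up spins (+1): 5, down spins (-1): 4
Step 2: Total magnetization M = 5 - 4 = 1
Step 3: m = M/N = 1/9 = 0.1111

0.1111


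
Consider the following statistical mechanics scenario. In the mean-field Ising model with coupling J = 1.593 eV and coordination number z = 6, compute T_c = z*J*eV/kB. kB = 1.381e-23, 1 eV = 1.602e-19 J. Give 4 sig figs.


Step 1: z*J = 6*1.593 = 9.558 eV
Step 2: Convert to Joules: 9.558*1.602e-19 = 1.531e-18 J
Step 3: T_c = 1.531e-18 / 1.381e-23 = 1.109e+05 K

1.109e+05


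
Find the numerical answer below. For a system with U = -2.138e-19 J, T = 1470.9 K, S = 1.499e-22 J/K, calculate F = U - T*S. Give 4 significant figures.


Step 1: T*S = 1470.9 * 1.499e-22 = 2.205e-19 J
Step 2: F = U - T*S = -2.138e-19 - 2.205e-19
Step 3: F = -4.343e-19 J

-4.343e-19


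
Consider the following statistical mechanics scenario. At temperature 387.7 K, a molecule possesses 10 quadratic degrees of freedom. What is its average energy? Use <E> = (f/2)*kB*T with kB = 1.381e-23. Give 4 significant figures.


Step 1: f/2 = 10/2 = 5
Step 2: kB*T = 1.381e-23 * 387.7 = 5.354e-21
Step 3: <E> = 5 * 5.354e-21 = 2.677e-20 J

2.677e-20


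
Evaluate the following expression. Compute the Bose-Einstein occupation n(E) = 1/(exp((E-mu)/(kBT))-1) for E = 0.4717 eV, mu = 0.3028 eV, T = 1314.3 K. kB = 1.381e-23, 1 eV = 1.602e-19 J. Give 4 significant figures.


Step 1: (E - mu) = 0.1689 eV
Step 2: x = (E-mu)*eV/(kB*T) = 0.1689*1.602e-19/(1.381e-23*1314.3) = 1.491
Step 3: exp(x) = 4.44
Step 4: n = 1/(exp(x)-1) = 0.2907

0.2907


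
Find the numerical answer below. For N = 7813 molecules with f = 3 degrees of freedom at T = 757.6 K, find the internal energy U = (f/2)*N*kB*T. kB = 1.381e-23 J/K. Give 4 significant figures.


Step 1: f/2 = 3/2 = 1.5
Step 2: N*kB*T = 7813*1.381e-23*757.6 = 8.174e-17
Step 3: U = 1.5 * 8.174e-17 = 1.226e-16 J

1.226e-16


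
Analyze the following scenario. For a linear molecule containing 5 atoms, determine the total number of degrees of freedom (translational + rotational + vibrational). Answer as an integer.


Step 1: Translational DOF = 3
Step 2: Rotational DOF (linear) = 2
Step 3: Vibrational DOF = 3*5 - 5 = 10
Step 4: Total = 3 + 2 + 10 = 15

15


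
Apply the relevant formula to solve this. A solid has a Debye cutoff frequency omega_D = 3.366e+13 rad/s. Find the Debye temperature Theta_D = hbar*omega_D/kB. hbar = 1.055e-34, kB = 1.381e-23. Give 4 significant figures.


Step 1: hbar*omega_D = 1.055e-34 * 3.366e+13 = 3.551e-21 J
Step 2: Theta_D = 3.551e-21 / 1.381e-23
Step 3: Theta_D = 257.1 K

257.1


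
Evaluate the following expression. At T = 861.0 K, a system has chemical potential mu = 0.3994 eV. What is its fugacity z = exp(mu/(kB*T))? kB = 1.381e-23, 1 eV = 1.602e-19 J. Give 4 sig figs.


Step 1: Convert mu to Joules: 0.3994*1.602e-19 = 6.398e-20 J
Step 2: kB*T = 1.381e-23*861.0 = 1.189e-20 J
Step 3: mu/(kB*T) = 5.381
Step 4: z = exp(5.381) = 217.3

217.3


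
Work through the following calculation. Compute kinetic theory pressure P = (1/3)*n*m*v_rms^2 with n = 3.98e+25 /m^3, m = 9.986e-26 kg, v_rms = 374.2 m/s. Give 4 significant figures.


Step 1: v_rms^2 = 374.2^2 = 1.4e+05
Step 2: n*m = 3.98e+25*9.986e-26 = 3.974
Step 3: P = (1/3)*3.974*1.4e+05 = 1.855e+05 Pa

1.855e+05


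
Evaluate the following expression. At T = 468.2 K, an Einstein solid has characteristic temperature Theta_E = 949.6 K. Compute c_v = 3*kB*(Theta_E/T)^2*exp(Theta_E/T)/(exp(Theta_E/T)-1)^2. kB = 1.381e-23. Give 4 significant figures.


Step 1: x = Theta_E/T = 949.6/468.2 = 2.028
Step 2: x^2 = 4.114
Step 3: exp(x) = 7.6
Step 4: c_v = 3*1.381e-23*4.114*7.6/(7.6-1)^2 = 2.973e-23

2.973e-23


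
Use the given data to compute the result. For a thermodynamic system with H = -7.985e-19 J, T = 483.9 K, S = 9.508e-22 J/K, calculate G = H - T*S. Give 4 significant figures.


Step 1: T*S = 483.9 * 9.508e-22 = 4.601e-19 J
Step 2: G = H - T*S = -7.985e-19 - 4.601e-19
Step 3: G = -1.259e-18 J

-1.259e-18


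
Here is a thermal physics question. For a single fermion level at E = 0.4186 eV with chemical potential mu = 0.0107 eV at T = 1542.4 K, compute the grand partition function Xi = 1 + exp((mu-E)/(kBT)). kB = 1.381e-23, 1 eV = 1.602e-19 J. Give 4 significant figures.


Step 1: (mu - E) = 0.0107 - 0.4186 = -0.4079 eV
Step 2: x = (mu-E)*eV/(kB*T) = -0.4079*1.602e-19/(1.381e-23*1542.4) = -3.068
Step 3: exp(x) = 0.04652
Step 4: Xi = 1 + 0.04652 = 1.047

1.047


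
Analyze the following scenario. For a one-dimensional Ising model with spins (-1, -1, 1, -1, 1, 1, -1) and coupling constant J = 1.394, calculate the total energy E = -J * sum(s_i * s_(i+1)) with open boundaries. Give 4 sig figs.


Step 1: Nearest-neighbor products: 1, -1, -1, -1, 1, -1
Step 2: Sum of products = -2
Step 3: E = -1.394 * -2 = 2.788

2.788


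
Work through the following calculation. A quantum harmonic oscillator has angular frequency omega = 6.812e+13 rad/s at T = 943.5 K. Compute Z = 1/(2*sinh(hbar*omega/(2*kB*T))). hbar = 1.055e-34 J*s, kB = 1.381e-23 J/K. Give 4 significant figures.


Step 1: Compute x = hbar*omega/(kB*T) = 1.055e-34*6.812e+13/(1.381e-23*943.5) = 0.5516
Step 2: x/2 = 0.2758
Step 3: sinh(x/2) = 0.2793
Step 4: Z = 1/(2*0.2793) = 1.79

1.79


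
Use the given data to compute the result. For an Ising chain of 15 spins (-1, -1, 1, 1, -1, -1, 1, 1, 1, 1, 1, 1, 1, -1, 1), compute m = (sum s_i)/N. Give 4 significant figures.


Step 1: Count up spins (+1): 10, down spins (-1): 5
Step 2: Total magnetization M = 10 - 5 = 5
Step 3: m = M/N = 5/15 = 0.3333

0.3333


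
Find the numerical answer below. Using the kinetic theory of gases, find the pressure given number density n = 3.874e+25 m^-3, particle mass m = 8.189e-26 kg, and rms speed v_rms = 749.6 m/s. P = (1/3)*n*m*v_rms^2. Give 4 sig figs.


Step 1: v_rms^2 = 749.6^2 = 5.619e+05
Step 2: n*m = 3.874e+25*8.189e-26 = 3.172
Step 3: P = (1/3)*3.172*5.619e+05 = 5.942e+05 Pa

5.942e+05


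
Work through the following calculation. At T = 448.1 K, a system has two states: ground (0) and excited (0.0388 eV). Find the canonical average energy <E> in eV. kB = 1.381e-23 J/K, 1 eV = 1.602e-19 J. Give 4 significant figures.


Step 1: beta*E = 0.0388*1.602e-19/(1.381e-23*448.1) = 1.004
Step 2: exp(-beta*E) = 0.3662
Step 3: <E> = 0.0388*0.3662/(1+0.3662) = 0.0104 eV

0.0104


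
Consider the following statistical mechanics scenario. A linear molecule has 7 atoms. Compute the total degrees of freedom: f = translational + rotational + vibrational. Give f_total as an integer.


Step 1: Translational DOF = 3
Step 2: Rotational DOF (linear) = 2
Step 3: Vibrational DOF = 3*7 - 5 = 16
Step 4: Total = 3 + 2 + 16 = 21

21


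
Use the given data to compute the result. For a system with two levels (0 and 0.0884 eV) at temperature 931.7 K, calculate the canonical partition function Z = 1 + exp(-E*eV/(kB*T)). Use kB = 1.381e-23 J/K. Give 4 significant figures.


Step 1: Compute beta*E = E*eV/(kB*T) = 0.0884*1.602e-19/(1.381e-23*931.7) = 1.101
Step 2: exp(-beta*E) = exp(-1.101) = 0.3327
Step 3: Z = 1 + 0.3327 = 1.333

1.333


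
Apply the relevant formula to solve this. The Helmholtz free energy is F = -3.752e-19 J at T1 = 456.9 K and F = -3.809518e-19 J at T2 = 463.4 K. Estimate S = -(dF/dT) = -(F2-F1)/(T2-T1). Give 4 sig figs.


Step 1: dF = F2 - F1 = -3.809518e-19 - (-3.752e-19) = -5.7518e-21 J
Step 2: dT = T2 - T1 = 463.4 - 456.9 = 6.5 K
Step 3: S = -dF/dT = -(-5.7518e-21)/6.5 = 8.849e-22 J/K

8.849e-22


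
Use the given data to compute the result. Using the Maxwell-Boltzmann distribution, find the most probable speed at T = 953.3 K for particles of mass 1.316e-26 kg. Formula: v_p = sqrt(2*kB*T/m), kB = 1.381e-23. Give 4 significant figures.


Step 1: Numerator = 2*kB*T = 2*1.381e-23*953.3 = 2.633e-20
Step 2: Ratio = 2.633e-20 / 1.316e-26 = 2.001e+06
Step 3: v_p = sqrt(2.001e+06) = 1414 m/s

1414


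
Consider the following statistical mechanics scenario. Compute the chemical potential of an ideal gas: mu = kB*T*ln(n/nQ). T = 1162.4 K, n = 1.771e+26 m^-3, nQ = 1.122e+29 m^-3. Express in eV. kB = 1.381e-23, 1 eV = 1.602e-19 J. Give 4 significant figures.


Step 1: n/nQ = 1.771e+26/1.122e+29 = 0.001578
Step 2: ln(n/nQ) = -6.451
Step 3: mu = kB*T*ln(n/nQ) = 1.605e-20*-6.451 = -1.036e-19 J
Step 4: Convert to eV: -1.036e-19/1.602e-19 = -0.6465 eV

-0.6465


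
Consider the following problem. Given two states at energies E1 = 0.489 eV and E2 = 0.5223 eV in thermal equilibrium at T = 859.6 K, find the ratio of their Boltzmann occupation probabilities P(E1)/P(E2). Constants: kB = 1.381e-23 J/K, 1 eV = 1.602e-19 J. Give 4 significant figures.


Step 1: Compute energy difference dE = E1 - E2 = 0.489 - 0.5223 = -0.0333 eV
Step 2: Convert to Joules: dE_J = -0.0333 * 1.602e-19 = -5.335e-21 J
Step 3: Compute exponent = -dE_J / (kB * T) = -(-5.335e-21) / (1.381e-23 * 859.6) = 0.4494
Step 4: P(E1)/P(E2) = exp(0.4494) = 1.567

1.567


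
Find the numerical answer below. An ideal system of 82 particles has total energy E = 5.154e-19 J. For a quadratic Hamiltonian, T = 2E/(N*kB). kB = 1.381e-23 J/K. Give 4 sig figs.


Step 1: Numerator = 2*E = 2*5.154e-19 = 1.031e-18 J
Step 2: Denominator = N*kB = 82*1.381e-23 = 1.132e-21
Step 3: T = 1.031e-18 / 1.132e-21 = 910.3 K

910.3


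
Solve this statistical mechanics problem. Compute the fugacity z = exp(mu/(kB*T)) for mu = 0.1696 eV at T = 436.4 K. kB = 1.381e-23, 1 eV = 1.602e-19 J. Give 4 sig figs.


Step 1: Convert mu to Joules: 0.1696*1.602e-19 = 2.717e-20 J
Step 2: kB*T = 1.381e-23*436.4 = 6.027e-21 J
Step 3: mu/(kB*T) = 4.508
Step 4: z = exp(4.508) = 90.76

90.76


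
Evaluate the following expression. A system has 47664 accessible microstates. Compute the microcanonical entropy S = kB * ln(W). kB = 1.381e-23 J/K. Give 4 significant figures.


Step 1: ln(W) = ln(47664) = 10.77
Step 2: S = kB * ln(W) = 1.381e-23 * 10.77
Step 3: S = 1.488e-22 J/K

1.488e-22


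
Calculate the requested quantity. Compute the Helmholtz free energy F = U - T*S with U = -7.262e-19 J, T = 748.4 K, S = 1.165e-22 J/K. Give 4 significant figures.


Step 1: T*S = 748.4 * 1.165e-22 = 8.719e-20 J
Step 2: F = U - T*S = -7.262e-19 - 8.719e-20
Step 3: F = -8.134e-19 J

-8.134e-19


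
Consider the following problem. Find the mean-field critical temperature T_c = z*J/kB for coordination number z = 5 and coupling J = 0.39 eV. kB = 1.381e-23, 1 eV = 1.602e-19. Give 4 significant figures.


Step 1: z*J = 5*0.39 = 1.95 eV
Step 2: Convert to Joules: 1.95*1.602e-19 = 3.124e-19 J
Step 3: T_c = 3.124e-19 / 1.381e-23 = 2.262e+04 K

2.262e+04


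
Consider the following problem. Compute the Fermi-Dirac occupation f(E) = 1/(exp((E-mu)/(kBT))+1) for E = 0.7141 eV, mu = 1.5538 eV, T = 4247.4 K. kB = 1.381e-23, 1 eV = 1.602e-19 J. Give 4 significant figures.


Step 1: (E - mu) = 0.7141 - 1.5538 = -0.8397 eV
Step 2: Convert: (E-mu)*eV = -1.345e-19 J
Step 3: x = (E-mu)*eV/(kB*T) = -2.293
Step 4: f = 1/(exp(-2.293)+1) = 0.9083

0.9083


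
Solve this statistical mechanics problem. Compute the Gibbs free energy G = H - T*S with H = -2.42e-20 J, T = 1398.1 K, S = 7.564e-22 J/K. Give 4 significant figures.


Step 1: T*S = 1398.1 * 7.564e-22 = 1.058e-18 J
Step 2: G = H - T*S = -2.42e-20 - 1.058e-18
Step 3: G = -1.082e-18 J

-1.082e-18


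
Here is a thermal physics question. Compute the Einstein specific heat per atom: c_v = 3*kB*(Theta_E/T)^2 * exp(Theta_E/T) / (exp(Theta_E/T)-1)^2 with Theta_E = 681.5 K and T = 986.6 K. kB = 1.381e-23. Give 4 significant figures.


Step 1: x = Theta_E/T = 681.5/986.6 = 0.6908
Step 2: x^2 = 0.4771
Step 3: exp(x) = 1.995
Step 4: c_v = 3*1.381e-23*0.4771*1.995/(1.995-1)^2 = 3.982e-23

3.982e-23


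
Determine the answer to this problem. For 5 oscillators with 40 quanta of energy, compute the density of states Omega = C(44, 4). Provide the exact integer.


Step 1: Use binomial coefficient C(44, 4)
Step 2: Numerator = 44! / 40!
Step 3: Denominator = 4!
Step 4: Omega = 135751

135751


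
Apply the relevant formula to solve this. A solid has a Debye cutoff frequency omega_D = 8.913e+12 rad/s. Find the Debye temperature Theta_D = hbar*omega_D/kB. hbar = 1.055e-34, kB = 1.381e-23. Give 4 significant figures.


Step 1: hbar*omega_D = 1.055e-34 * 8.913e+12 = 9.403e-22 J
Step 2: Theta_D = 9.403e-22 / 1.381e-23
Step 3: Theta_D = 68.09 K

68.09


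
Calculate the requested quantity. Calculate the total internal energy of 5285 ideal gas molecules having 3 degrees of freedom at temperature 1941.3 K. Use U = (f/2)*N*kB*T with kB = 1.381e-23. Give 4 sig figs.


Step 1: f/2 = 3/2 = 1.5
Step 2: N*kB*T = 5285*1.381e-23*1941.3 = 1.417e-16
Step 3: U = 1.5 * 1.417e-16 = 2.125e-16 J

2.125e-16


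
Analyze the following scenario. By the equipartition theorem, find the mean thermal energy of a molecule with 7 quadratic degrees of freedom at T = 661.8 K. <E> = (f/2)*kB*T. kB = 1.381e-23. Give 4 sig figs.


Step 1: f/2 = 7/2 = 3.5
Step 2: kB*T = 1.381e-23 * 661.8 = 9.139e-21
Step 3: <E> = 3.5 * 9.139e-21 = 3.199e-20 J

3.199e-20


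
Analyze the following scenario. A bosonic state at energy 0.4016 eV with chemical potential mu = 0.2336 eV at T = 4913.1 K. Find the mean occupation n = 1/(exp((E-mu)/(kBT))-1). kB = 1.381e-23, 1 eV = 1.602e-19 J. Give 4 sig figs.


Step 1: (E - mu) = 0.168 eV
Step 2: x = (E-mu)*eV/(kB*T) = 0.168*1.602e-19/(1.381e-23*4913.1) = 0.3967
Step 3: exp(x) = 1.487
Step 4: n = 1/(exp(x)-1) = 2.054

2.054


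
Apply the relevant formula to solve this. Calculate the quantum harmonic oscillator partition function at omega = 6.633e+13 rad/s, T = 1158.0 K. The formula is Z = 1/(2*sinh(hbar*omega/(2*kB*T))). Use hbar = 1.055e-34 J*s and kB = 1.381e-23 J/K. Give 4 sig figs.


Step 1: Compute x = hbar*omega/(kB*T) = 1.055e-34*6.633e+13/(1.381e-23*1158.0) = 0.4376
Step 2: x/2 = 0.2188
Step 3: sinh(x/2) = 0.2205
Step 4: Z = 1/(2*0.2205) = 2.267

2.267


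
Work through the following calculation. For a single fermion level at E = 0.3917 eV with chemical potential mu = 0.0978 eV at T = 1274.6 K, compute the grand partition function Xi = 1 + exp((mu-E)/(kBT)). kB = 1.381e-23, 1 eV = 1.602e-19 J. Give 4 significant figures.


Step 1: (mu - E) = 0.0978 - 0.3917 = -0.2939 eV
Step 2: x = (mu-E)*eV/(kB*T) = -0.2939*1.602e-19/(1.381e-23*1274.6) = -2.675
Step 3: exp(x) = 0.06892
Step 4: Xi = 1 + 0.06892 = 1.069

1.069


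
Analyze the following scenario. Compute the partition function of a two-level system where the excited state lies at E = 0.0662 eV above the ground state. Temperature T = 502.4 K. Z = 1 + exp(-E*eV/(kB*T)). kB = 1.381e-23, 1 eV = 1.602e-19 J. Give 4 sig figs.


Step 1: Compute beta*E = E*eV/(kB*T) = 0.0662*1.602e-19/(1.381e-23*502.4) = 1.529
Step 2: exp(-beta*E) = exp(-1.529) = 0.2169
Step 3: Z = 1 + 0.2169 = 1.217

1.217


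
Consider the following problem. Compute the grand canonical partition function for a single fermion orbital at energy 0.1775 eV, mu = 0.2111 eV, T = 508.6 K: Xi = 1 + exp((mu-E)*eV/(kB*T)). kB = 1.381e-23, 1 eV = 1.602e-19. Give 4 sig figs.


Step 1: (mu - E) = 0.2111 - 0.1775 = 0.0336 eV
Step 2: x = (mu-E)*eV/(kB*T) = 0.0336*1.602e-19/(1.381e-23*508.6) = 0.7664
Step 3: exp(x) = 2.152
Step 4: Xi = 1 + 2.152 = 3.152

3.152


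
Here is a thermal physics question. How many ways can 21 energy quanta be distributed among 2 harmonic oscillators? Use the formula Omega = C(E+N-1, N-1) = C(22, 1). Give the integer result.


Step 1: Use binomial coefficient C(22, 1)
Step 2: Numerator = 22! / 21!
Step 3: Denominator = 1!
Step 4: Omega = 22

22


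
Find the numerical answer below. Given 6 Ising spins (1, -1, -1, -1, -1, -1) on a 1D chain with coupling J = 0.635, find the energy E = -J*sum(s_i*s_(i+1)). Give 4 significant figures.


Step 1: Nearest-neighbor products: -1, 1, 1, 1, 1
Step 2: Sum of products = 3
Step 3: E = -0.635 * 3 = -1.905

-1.905


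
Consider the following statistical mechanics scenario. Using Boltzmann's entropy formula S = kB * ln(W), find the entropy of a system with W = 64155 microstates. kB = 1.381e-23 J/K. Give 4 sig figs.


Step 1: ln(W) = ln(64155) = 11.07
Step 2: S = kB * ln(W) = 1.381e-23 * 11.07
Step 3: S = 1.529e-22 J/K

1.529e-22


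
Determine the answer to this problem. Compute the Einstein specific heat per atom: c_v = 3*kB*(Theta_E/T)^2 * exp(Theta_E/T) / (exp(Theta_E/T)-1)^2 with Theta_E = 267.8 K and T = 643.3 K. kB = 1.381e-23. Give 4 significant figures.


Step 1: x = Theta_E/T = 267.8/643.3 = 0.4163
Step 2: x^2 = 0.1733
Step 3: exp(x) = 1.516
Step 4: c_v = 3*1.381e-23*0.1733*1.516/(1.516-1)^2 = 4.084e-23

4.084e-23


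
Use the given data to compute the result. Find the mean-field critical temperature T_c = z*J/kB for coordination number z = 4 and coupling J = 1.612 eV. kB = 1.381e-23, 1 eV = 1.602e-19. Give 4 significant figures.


Step 1: z*J = 4*1.612 = 6.448 eV
Step 2: Convert to Joules: 6.448*1.602e-19 = 1.033e-18 J
Step 3: T_c = 1.033e-18 / 1.381e-23 = 7.48e+04 K

7.48e+04


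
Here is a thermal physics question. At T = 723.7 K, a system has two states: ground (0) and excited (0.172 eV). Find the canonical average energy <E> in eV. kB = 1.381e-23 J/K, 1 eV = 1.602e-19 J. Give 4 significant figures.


Step 1: beta*E = 0.172*1.602e-19/(1.381e-23*723.7) = 2.757
Step 2: exp(-beta*E) = 0.06348
Step 3: <E> = 0.172*0.06348/(1+0.06348) = 0.01027 eV

0.01027


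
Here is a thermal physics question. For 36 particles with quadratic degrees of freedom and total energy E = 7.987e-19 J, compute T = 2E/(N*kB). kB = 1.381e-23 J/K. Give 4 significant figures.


Step 1: Numerator = 2*E = 2*7.987e-19 = 1.597e-18 J
Step 2: Denominator = N*kB = 36*1.381e-23 = 4.972e-22
Step 3: T = 1.597e-18 / 4.972e-22 = 3213 K

3213


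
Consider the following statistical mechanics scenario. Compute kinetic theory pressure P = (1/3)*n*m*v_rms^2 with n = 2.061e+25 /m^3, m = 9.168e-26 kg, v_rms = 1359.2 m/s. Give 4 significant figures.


Step 1: v_rms^2 = 1359.2^2 = 1.847e+06
Step 2: n*m = 2.061e+25*9.168e-26 = 1.89
Step 3: P = (1/3)*1.89*1.847e+06 = 1.164e+06 Pa

1.164e+06


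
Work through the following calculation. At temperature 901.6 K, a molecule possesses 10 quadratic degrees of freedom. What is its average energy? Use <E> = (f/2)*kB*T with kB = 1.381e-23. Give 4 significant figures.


Step 1: f/2 = 10/2 = 5
Step 2: kB*T = 1.381e-23 * 901.6 = 1.245e-20
Step 3: <E> = 5 * 1.245e-20 = 6.226e-20 J

6.226e-20


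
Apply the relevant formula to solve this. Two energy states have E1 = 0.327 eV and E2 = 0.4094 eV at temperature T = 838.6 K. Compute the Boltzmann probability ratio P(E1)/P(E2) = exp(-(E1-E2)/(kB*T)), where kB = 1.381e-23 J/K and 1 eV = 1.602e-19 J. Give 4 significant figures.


Step 1: Compute energy difference dE = E1 - E2 = 0.327 - 0.4094 = -0.0824 eV
Step 2: Convert to Joules: dE_J = -0.0824 * 1.602e-19 = -1.32e-20 J
Step 3: Compute exponent = -dE_J / (kB * T) = -(-1.32e-20) / (1.381e-23 * 838.6) = 1.14
Step 4: P(E1)/P(E2) = exp(1.14) = 3.126

3.126


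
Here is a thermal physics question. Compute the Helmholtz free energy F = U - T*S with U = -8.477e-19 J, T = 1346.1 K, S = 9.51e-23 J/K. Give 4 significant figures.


Step 1: T*S = 1346.1 * 9.51e-23 = 1.28e-19 J
Step 2: F = U - T*S = -8.477e-19 - 1.28e-19
Step 3: F = -9.757e-19 J

-9.757e-19


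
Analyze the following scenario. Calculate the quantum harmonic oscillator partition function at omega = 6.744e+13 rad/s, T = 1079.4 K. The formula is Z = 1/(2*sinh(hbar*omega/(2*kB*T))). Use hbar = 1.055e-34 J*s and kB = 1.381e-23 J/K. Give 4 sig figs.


Step 1: Compute x = hbar*omega/(kB*T) = 1.055e-34*6.744e+13/(1.381e-23*1079.4) = 0.4773
Step 2: x/2 = 0.2387
Step 3: sinh(x/2) = 0.2409
Step 4: Z = 1/(2*0.2409) = 2.075

2.075


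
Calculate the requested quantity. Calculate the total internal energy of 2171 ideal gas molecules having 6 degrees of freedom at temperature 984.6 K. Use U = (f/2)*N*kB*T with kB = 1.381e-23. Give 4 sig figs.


Step 1: f/2 = 6/2 = 3.0
Step 2: N*kB*T = 2171*1.381e-23*984.6 = 2.952e-17
Step 3: U = 3.0 * 2.952e-17 = 8.856e-17 J

8.856e-17


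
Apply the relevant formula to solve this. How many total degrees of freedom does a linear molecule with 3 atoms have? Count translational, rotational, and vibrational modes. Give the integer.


Step 1: Translational DOF = 3
Step 2: Rotational DOF (linear) = 2
Step 3: Vibrational DOF = 3*3 - 5 = 4
Step 4: Total = 3 + 2 + 4 = 9

9


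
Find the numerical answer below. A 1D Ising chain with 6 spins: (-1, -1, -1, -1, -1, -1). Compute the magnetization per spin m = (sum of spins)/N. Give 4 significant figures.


Step 1: Count up spins (+1): 0, down spins (-1): 6
Step 2: Total magnetization M = 0 - 6 = -6
Step 3: m = M/N = -6/6 = -1

-1


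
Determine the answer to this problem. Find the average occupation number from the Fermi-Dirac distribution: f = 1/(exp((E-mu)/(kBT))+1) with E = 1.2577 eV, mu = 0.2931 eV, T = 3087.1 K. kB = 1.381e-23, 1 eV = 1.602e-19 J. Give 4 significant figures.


Step 1: (E - mu) = 1.2577 - 0.2931 = 0.9646 eV
Step 2: Convert: (E-mu)*eV = 1.545e-19 J
Step 3: x = (E-mu)*eV/(kB*T) = 3.625
Step 4: f = 1/(exp(3.625)+1) = 0.02597

0.02597


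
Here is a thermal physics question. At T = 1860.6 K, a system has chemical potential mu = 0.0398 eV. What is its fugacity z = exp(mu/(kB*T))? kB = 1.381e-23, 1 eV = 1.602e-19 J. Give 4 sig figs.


Step 1: Convert mu to Joules: 0.0398*1.602e-19 = 6.376e-21 J
Step 2: kB*T = 1.381e-23*1860.6 = 2.569e-20 J
Step 3: mu/(kB*T) = 0.2481
Step 4: z = exp(0.2481) = 1.282

1.282


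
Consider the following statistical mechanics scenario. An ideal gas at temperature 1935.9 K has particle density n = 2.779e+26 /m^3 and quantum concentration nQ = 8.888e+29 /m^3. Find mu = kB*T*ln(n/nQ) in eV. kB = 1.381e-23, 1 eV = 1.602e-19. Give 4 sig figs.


Step 1: n/nQ = 2.779e+26/8.888e+29 = 0.0003127
Step 2: ln(n/nQ) = -8.07
Step 3: mu = kB*T*ln(n/nQ) = 2.673e-20*-8.07 = -2.158e-19 J
Step 4: Convert to eV: -2.158e-19/1.602e-19 = -1.347 eV

-1.347


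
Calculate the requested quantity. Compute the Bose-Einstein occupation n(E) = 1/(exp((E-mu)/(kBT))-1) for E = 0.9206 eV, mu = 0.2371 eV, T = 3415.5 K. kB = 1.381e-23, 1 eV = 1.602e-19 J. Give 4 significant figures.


Step 1: (E - mu) = 0.6835 eV
Step 2: x = (E-mu)*eV/(kB*T) = 0.6835*1.602e-19/(1.381e-23*3415.5) = 2.321
Step 3: exp(x) = 10.19
Step 4: n = 1/(exp(x)-1) = 0.1088

0.1088


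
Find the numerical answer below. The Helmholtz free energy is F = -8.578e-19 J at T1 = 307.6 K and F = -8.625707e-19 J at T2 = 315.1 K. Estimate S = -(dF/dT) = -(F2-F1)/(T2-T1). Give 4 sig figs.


Step 1: dF = F2 - F1 = -8.625707e-19 - (-8.578e-19) = -4.7707e-21 J
Step 2: dT = T2 - T1 = 315.1 - 307.6 = 7.5 K
Step 3: S = -dF/dT = -(-4.7707e-21)/7.5 = 6.361e-22 J/K

6.361e-22


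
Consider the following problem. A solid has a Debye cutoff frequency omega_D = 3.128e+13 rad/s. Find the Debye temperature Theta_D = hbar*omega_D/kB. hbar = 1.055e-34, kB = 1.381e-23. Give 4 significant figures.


Step 1: hbar*omega_D = 1.055e-34 * 3.128e+13 = 3.3e-21 J
Step 2: Theta_D = 3.3e-21 / 1.381e-23
Step 3: Theta_D = 239 K

239


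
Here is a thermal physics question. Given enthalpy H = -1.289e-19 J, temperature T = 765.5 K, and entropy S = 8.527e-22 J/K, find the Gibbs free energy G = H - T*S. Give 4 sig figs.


Step 1: T*S = 765.5 * 8.527e-22 = 6.527e-19 J
Step 2: G = H - T*S = -1.289e-19 - 6.527e-19
Step 3: G = -7.816e-19 J

-7.816e-19


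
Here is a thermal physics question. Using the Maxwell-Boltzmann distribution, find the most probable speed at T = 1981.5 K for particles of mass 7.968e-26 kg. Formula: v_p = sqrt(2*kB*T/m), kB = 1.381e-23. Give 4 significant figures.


Step 1: Numerator = 2*kB*T = 2*1.381e-23*1981.5 = 5.473e-20
Step 2: Ratio = 5.473e-20 / 7.968e-26 = 6.869e+05
Step 3: v_p = sqrt(6.869e+05) = 828.8 m/s

828.8


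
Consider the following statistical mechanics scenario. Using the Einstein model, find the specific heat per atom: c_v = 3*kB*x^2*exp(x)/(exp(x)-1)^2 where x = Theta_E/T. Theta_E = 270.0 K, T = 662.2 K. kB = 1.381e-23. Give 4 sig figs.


Step 1: x = Theta_E/T = 270.0/662.2 = 0.4077
Step 2: x^2 = 0.1662
Step 3: exp(x) = 1.503
Step 4: c_v = 3*1.381e-23*0.1662*1.503/(1.503-1)^2 = 4.086e-23

4.086e-23


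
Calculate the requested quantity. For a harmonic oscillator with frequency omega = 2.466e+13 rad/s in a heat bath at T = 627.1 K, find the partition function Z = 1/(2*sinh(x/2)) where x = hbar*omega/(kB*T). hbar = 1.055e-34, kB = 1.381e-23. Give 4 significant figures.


Step 1: Compute x = hbar*omega/(kB*T) = 1.055e-34*2.466e+13/(1.381e-23*627.1) = 0.3004
Step 2: x/2 = 0.1502
Step 3: sinh(x/2) = 0.1508
Step 4: Z = 1/(2*0.1508) = 3.316

3.316


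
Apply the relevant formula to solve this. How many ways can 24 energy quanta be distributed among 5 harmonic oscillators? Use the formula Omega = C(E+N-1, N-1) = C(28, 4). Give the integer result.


Step 1: Use binomial coefficient C(28, 4)
Step 2: Numerator = 28! / 24!
Step 3: Denominator = 4!
Step 4: Omega = 20475

20475


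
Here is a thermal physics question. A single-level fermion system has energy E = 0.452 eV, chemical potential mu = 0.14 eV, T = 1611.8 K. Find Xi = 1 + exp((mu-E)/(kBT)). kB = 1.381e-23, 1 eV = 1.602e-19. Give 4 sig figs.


Step 1: (mu - E) = 0.14 - 0.452 = -0.312 eV
Step 2: x = (mu-E)*eV/(kB*T) = -0.312*1.602e-19/(1.381e-23*1611.8) = -2.245
Step 3: exp(x) = 0.1059
Step 4: Xi = 1 + 0.1059 = 1.106

1.106


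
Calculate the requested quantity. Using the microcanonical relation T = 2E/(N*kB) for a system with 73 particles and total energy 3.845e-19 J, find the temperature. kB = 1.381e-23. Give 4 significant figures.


Step 1: Numerator = 2*E = 2*3.845e-19 = 7.69e-19 J
Step 2: Denominator = N*kB = 73*1.381e-23 = 1.008e-21
Step 3: T = 7.69e-19 / 1.008e-21 = 762.8 K

762.8


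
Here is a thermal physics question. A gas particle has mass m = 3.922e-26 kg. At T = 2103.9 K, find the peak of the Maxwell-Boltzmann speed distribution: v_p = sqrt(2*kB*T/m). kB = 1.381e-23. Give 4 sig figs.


Step 1: Numerator = 2*kB*T = 2*1.381e-23*2103.9 = 5.811e-20
Step 2: Ratio = 5.811e-20 / 3.922e-26 = 1.482e+06
Step 3: v_p = sqrt(1.482e+06) = 1217 m/s

1217


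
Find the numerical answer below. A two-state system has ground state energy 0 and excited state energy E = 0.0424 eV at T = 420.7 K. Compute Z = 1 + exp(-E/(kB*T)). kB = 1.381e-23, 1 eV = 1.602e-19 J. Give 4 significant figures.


Step 1: Compute beta*E = E*eV/(kB*T) = 0.0424*1.602e-19/(1.381e-23*420.7) = 1.169
Step 2: exp(-beta*E) = exp(-1.169) = 0.3106
Step 3: Z = 1 + 0.3106 = 1.311

1.311


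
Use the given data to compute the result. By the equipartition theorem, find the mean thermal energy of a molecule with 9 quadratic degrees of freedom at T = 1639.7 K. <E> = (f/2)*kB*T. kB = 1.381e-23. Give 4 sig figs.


Step 1: f/2 = 9/2 = 4.5
Step 2: kB*T = 1.381e-23 * 1639.7 = 2.264e-20
Step 3: <E> = 4.5 * 2.264e-20 = 1.019e-19 J

1.019e-19


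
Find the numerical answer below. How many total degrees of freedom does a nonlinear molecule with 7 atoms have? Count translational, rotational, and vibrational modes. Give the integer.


Step 1: Translational DOF = 3
Step 2: Rotational DOF (nonlinear) = 3
Step 3: Vibrational DOF = 3*7 - 6 = 15
Step 4: Total = 3 + 3 + 15 = 21

21


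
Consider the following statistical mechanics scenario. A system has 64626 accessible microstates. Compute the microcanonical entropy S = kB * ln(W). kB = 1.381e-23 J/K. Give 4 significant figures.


Step 1: ln(W) = ln(64626) = 11.08
Step 2: S = kB * ln(W) = 1.381e-23 * 11.08
Step 3: S = 1.53e-22 J/K

1.53e-22
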